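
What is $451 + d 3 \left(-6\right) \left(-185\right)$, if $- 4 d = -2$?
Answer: $2116$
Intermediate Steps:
$d = \frac{1}{2}$ ($d = \left(- \frac{1}{4}\right) \left(-2\right) = \frac{1}{2} \approx 0.5$)
$451 + d 3 \left(-6\right) \left(-185\right) = 451 + \frac{1}{2} \cdot 3 \left(-6\right) \left(-185\right) = 451 + \frac{3}{2} \left(-6\right) \left(-185\right) = 451 - -1665 = 451 + 1665 = 2116$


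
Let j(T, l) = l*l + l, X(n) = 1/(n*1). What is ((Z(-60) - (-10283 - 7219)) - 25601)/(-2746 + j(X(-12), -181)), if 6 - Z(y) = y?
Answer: -8033/29834 ≈ -0.26926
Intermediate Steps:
X(n) = 1/n
j(T, l) = l + l² (j(T, l) = l² + l = l + l²)
Z(y) = 6 - y
((Z(-60) - (-10283 - 7219)) - 25601)/(-2746 + j(X(-12), -181)) = (((6 - 1*(-60)) - (-10283 - 7219)) - 25601)/(-2746 - 181*(1 - 181)) = (((6 + 60) - 1*(-17502)) - 25601)/(-2746 - 181*(-180)) = ((66 + 17502) - 25601)/(-2746 + 32580) = (17568 - 25601)/29834 = -8033*1/29834 = -8033/29834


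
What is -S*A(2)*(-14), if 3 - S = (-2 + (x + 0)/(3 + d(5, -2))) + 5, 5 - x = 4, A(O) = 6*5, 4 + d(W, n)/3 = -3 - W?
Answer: 140/11 ≈ 12.727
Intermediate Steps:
d(W, n) = -21 - 3*W (d(W, n) = -12 + 3*(-3 - W) = -12 + (-9 - 3*W) = -21 - 3*W)
A(O) = 30
x = 1 (x = 5 - 1*4 = 5 - 4 = 1)
S = 1/33 (S = 3 - ((-2 + (1 + 0)/(3 + (-21 - 3*5))) + 5) = 3 - ((-2 + 1/(3 + (-21 - 15))) + 5) = 3 - ((-2 + 1/(3 - 36)) + 5) = 3 - ((-2 + 1/(-33)) + 5) = 3 - ((-2 + 1*(-1/33)) + 5) = 3 - ((-2 - 1/33) + 5) = 3 - (-67/33 + 5) = 3 - 1*98/33 = 3 - 98/33 = 1/33 ≈ 0.030303)
-S*A(2)*(-14) = -(1/33)*30*(-14) = -10*(-14)/11 = -1*(-140/11) = 140/11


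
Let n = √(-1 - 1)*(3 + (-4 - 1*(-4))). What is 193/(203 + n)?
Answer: 39179/41227 - 579*I*√2/41227 ≈ 0.95032 - 0.019861*I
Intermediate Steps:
n = 3*I*√2 (n = √(-2)*(3 + (-4 + 4)) = (I*√2)*(3 + 0) = (I*√2)*3 = 3*I*√2 ≈ 4.2426*I)
193/(203 + n) = 193/(203 + 3*I*√2)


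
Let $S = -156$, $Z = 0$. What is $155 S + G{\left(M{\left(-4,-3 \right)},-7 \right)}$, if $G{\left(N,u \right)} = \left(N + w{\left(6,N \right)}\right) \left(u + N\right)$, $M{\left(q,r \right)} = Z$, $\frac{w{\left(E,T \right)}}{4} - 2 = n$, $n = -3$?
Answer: $-24152$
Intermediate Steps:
$w{\left(E,T \right)} = -4$ ($w{\left(E,T \right)} = 8 + 4 \left(-3\right) = 8 - 12 = -4$)
$M{\left(q,r \right)} = 0$
$G{\left(N,u \right)} = \left(-4 + N\right) \left(N + u\right)$ ($G{\left(N,u \right)} = \left(N - 4\right) \left(u + N\right) = \left(-4 + N\right) \left(N + u\right)$)
$155 S + G{\left(M{\left(-4,-3 \right)},-7 \right)} = 155 \left(-156\right) + \left(0^{2} - 0 - -28 + 0 \left(-7\right)\right) = -24180 + \left(0 + 0 + 28 + 0\right) = -24180 + 28 = -24152$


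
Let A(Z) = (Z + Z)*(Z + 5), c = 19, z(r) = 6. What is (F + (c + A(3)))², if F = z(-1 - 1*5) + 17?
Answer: 8100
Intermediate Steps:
A(Z) = 2*Z*(5 + Z) (A(Z) = (2*Z)*(5 + Z) = 2*Z*(5 + Z))
F = 23 (F = 6 + 17 = 23)
(F + (c + A(3)))² = (23 + (19 + 2*3*(5 + 3)))² = (23 + (19 + 2*3*8))² = (23 + (19 + 48))² = (23 + 67)² = 90² = 8100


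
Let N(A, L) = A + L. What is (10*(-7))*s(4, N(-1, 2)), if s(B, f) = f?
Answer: -70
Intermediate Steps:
(10*(-7))*s(4, N(-1, 2)) = (10*(-7))*(-1 + 2) = -70*1 = -70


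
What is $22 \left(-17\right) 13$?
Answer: $-4862$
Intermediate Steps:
$22 \left(-17\right) 13 = \left(-374\right) 13 = -4862$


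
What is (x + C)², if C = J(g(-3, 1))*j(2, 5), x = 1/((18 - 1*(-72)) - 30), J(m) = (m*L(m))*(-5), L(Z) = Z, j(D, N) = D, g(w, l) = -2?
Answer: 5755201/3600 ≈ 1598.7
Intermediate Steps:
J(m) = -5*m² (J(m) = (m*m)*(-5) = m²*(-5) = -5*m²)
x = 1/60 (x = 1/((18 + 72) - 30) = 1/(90 - 30) = 1/60 ≈ 0.016667)
C = -40 (C = -5*(-2)²*2 = -5*4*2 = -20*2 = -40)
(x + C)² = (1/60 - 40)² = (-2399/60)² = 5755201/3600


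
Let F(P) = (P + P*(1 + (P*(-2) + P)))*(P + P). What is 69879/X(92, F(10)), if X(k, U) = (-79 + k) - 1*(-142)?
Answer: 69879/155 ≈ 450.83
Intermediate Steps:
F(P) = 2*P*(P + P*(1 - P)) (F(P) = (P + P*(1 + (-2*P + P)))*(2*P) = (P + P*(1 - P))*(2*P) = 2*P*(P + P*(1 - P)))
X(k, U) = 63 + k (X(k, U) = (-79 + k) + 142 = 63 + k)
69879/X(92, F(10)) = 69879/(63 + 92) = 69879/155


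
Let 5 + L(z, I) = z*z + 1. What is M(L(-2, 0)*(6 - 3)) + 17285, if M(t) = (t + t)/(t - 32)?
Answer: 17285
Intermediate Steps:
L(z, I) = -4 + z**2 (L(z, I) = -5 + (z*z + 1) = -5 + (z**2 + 1) = -5 + (1 + z**2) = -4 + z**2)
M(t) = 2*t/(-32 + t) (M(t) = (2*t)/(-32 + t) = 2*t/(-32 + t))
M(L(-2, 0)*(6 - 3)) + 17285 = 2*((-4 + (-2)**2)*(6 - 3))/(-32 + (-4 + (-2)**2)*(6 - 3)) + 17285 = 2*((-4 + 4)*3)/(-32 + (-4 + 4)*3) + 17285 = 2*(0*3)/(-32 + 0*3) + 17285 = 2*0/(-32 + 0) + 17285 = 2*0/(-32) + 17285 = 2*0*(-1/32) + 17285 = 0 + 17285 = 17285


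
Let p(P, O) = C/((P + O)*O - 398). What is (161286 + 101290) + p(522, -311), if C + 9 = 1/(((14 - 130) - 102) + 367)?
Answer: 2582915737996/9836831 ≈ 2.6258e+5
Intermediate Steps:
C = -1340/149 (C = -9 + 1/(((14 - 130) - 102) + 367) = -9 + 1/((-116 - 102) + 367) = -9 + 1/(-218 + 367) = -9 + 1/149 = -1340/149 ≈ -8.9933)
p(P, O) = -1340/(149*(-398 + O*(O + P))) (p(P, O) = -1340/(149*((P + O)*O - 398)) = -1340/(149*((O + P)*O - 398)) = -1340/(149*(O*(O + P) - 398)) = -1340/(149*(-398 + O*(O + P))))
(161286 + 101290) + p(522, -311) = (161286 + 101290) - 1340/(-59302 + 149*(-311)² + 149*(-311)*522) = 262576 - 1340/(-59302 + 149*96721 - 24188958) = 262576 - 1340/(-59302 + 14411429 - 24188958) = 262576 - 1340/(-9836831) = 262576 - 1340*(-1/9836831) = 262576 + 1340/9836831 = 2582915737996/9836831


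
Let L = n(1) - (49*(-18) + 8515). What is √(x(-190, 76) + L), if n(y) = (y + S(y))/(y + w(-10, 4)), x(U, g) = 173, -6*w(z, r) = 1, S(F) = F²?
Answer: 2*I*√46610/5 ≈ 86.357*I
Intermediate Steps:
w(z, r) = -⅙ (w(z, r) = -⅙*1 = -⅙)
n(y) = (y + y²)/(-⅙ + y) (n(y) = (y + y²)/(y - ⅙) = (y + y²)/(-⅙ + y))
L = -38153/5 (L = 6*1*(1 + 1)/(-1 + 6*1) - (49*(-18) + 8515) = 6*1*2/(-1 + 6) - (-882 + 8515) = 6*1*2/5 - 1*7633 = 6*1*(⅕)*2 - 7633 = 12/5 - 7633 = -38153/5 ≈ -7630.6)
√(x(-190, 76) + L) = √(173 - 38153/5) = √(-37288/5) = 2*I*√46610/5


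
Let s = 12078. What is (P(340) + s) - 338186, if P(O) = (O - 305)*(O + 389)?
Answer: -300593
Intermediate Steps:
P(O) = (-305 + O)*(389 + O)
(P(340) + s) - 338186 = ((-118645 + 340**2 + 84*340) + 12078) - 338186 = ((-118645 + 115600 + 28560) + 12078) - 338186 = (25515 + 12078) - 338186 = 37593 - 338186 = -300593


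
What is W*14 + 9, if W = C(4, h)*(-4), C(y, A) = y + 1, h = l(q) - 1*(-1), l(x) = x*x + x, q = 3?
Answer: -271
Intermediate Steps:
l(x) = x + x² (l(x) = x² + x = x + x²)
h = 13 (h = 3*(1 + 3) - 1*(-1) = 3*4 + 1 = 12 + 1 = 13)
C(y, A) = 1 + y
W = -20 (W = (1 + 4)*(-4) = 5*(-4) = -20)
W*14 + 9 = -20*14 + 9 = -280 + 9 = -271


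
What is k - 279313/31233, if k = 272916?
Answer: 8523706115/31233 ≈ 2.7291e+5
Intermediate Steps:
k - 279313/31233 = 272916 - 279313/31233 = 8523706115/31233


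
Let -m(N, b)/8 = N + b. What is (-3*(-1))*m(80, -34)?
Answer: -1104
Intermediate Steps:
m(N, b) = -8*N - 8*b (m(N, b) = -8*(N + b) = -8*N - 8*b)
(-3*(-1))*m(80, -34) = (-3*(-1))*(-8*80 - 8*(-34)) = 3*(-640 + 272) = 3*(-368) = -1104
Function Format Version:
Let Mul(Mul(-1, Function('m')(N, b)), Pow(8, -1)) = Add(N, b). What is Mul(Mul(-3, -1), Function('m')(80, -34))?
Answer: -1104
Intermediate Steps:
Function('m')(N, b) = Add(Mul(-8, N), Mul(-8, b)) (Function('m')(N, b) = Mul(-8, Add(N, b)) = Add(Mul(-8, N), Mul(-8, b)))
Mul(Mul(-3, -1), Function('m')(80, -34)) = Mul(Mul(-3, -1), Add(Mul(-8, 80), Mul(-8, -34))) = Mul(3, Add(-640, 272)) = Mul(3, -368) = -1104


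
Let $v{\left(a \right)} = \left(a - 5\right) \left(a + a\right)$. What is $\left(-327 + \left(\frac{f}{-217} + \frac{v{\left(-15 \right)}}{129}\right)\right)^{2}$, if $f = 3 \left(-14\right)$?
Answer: $\frac{184412701489}{1776889} \approx 1.0378 \cdot 10^{5}$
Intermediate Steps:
$v{\left(a \right)} = 2 a \left(-5 + a\right)$ ($v{\left(a \right)} = \left(-5 + a\right) 2 a = 2 a \left(-5 + a\right)$)
$f = -42$
$\left(-327 + \left(\frac{f}{-217} + \frac{v{\left(-15 \right)}}{129}\right)\right)^{2} = \left(-327 - \left(- \frac{6}{31} - \frac{2 \left(-15\right) \left(-5 - 15\right)}{129}\right)\right)^{2} = \left(-327 - \left(- \frac{6}{31} - 2 \left(-15\right) \left(-20\right) \frac{1}{129}\right)\right)^{2} = \left(-327 + \left(\frac{6}{31} + 600 \cdot \frac{1}{129}\right)\right)^{2} = \left(-327 + \left(\frac{6}{31} + \frac{200}{43}\right)\right)^{2} = \left(-327 + \frac{6458}{1333}\right)^{2} = \left(- \frac{429433}{1333}\right)^{2} = \frac{184412701489}{1776889}$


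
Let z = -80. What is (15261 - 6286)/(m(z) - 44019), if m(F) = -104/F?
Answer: -89750/440177 ≈ -0.20390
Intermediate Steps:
(15261 - 6286)/(m(z) - 44019) = (15261 - 6286)/(-104/(-80) - 44019) = 8975/(-104*(-1/80) - 44019) = 8975/(13/10 - 44019) = 8975/(-440177/10) = 8975*(-10/440177) = -89750/440177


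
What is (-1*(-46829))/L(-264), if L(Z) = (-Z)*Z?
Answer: -46829/69696 ≈ -0.67190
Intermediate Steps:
L(Z) = -Z²
(-1*(-46829))/L(-264) = (-1*(-46829))/((-1*(-264)²)) = 46829/((-1*69696)) = 46829/(-69696) = 46829*(-1/69696) = -46829/69696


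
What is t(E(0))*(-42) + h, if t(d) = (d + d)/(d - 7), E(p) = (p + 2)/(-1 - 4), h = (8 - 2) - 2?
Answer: -20/37 ≈ -0.54054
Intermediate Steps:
h = 4 (h = 6 - 2 = 4)
E(p) = -⅖ - p/5 (E(p) = (2 + p)/(-5) = (2 + p)*(-⅕) = -⅖ - p/5)
t(d) = 2*d/(-7 + d) (t(d) = (2*d)/(-7 + d) = 2*d/(-7 + d))
t(E(0))*(-42) + h = (2*(-⅖ - ⅕*0)/(-7 + (-⅖ - ⅕*0)))*(-42) + 4 = (2*(-⅖ + 0)/(-7 + (-⅖ + 0)))*(-42) + 4 = (2*(-⅖)/(-7 - ⅖))*(-42) + 4 = (2*(-⅖)/(-37/5))*(-42) + 4 = (2*(-⅖)*(-5/37))*(-42) + 4 = (4/37)*(-42) + 4 = -168/37 + 4 = -20/37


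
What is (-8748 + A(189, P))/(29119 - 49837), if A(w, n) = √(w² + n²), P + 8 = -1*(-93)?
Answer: 486/1151 - √42946/20718 ≈ 0.41224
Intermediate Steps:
P = 85 (P = -8 - 1*(-93) = -8 + 93 = 85)
A(w, n) = √(n² + w²)
(-8748 + A(189, P))/(29119 - 49837) = (-8748 + √(85² + 189²))/(29119 - 49837) = (-8748 + √(7225 + 35721))/(-20718) = (-8748 + √42946)*(-1/20718) = 486/1151 - √42946/20718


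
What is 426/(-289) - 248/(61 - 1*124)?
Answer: 44834/18207 ≈ 2.4625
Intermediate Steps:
426/(-289) - 248/(61 - 1*124) = 426*(-1/289) - 248/(61 - 124) = -426/289 - 248/(-63) = -426/289 - 248*(-1/63) = -426/289 + 248/63 = 44834/18207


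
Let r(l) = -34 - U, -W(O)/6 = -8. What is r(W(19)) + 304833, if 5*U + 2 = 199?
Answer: 1523798/5 ≈ 3.0476e+5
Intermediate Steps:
U = 197/5 (U = -⅖ + (⅕)*199 = -⅖ + 199/5 = 197/5 ≈ 39.400)
W(O) = 48 (W(O) = -6*(-8) = 48)
r(l) = -367/5 (r(l) = -34 - 1*197/5 = -34 - 197/5 = -367/5)
r(W(19)) + 304833 = -367/5 + 304833 = 1523798/5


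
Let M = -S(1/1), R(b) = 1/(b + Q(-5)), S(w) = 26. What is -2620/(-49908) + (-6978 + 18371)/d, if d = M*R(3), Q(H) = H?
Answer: 142158976/162201 ≈ 876.44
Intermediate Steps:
R(b) = 1/(-5 + b) (R(b) = 1/(b - 5) = 1/(-5 + b))
M = -26 (M = -1*26 = -26)
d = 13 (d = -26/(-5 + 3) = -26/(-2) = -26*(-1/2) = 13)
-2620/(-49908) + (-6978 + 18371)/d = -2620/(-49908) + (-6978 + 18371)/13 = -2620*(-1/49908) + 11393*(1/13) = 655/12477 + 11393/13 = 142158976/162201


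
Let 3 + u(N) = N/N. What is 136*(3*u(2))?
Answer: -816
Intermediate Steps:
u(N) = -2 (u(N) = -3 + N/N = -3 + 1 = -2)
136*(3*u(2)) = 136*(3*(-2)) = 136*(-6) = -816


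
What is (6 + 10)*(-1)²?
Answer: 16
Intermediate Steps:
(6 + 10)*(-1)² = 16*1 = 16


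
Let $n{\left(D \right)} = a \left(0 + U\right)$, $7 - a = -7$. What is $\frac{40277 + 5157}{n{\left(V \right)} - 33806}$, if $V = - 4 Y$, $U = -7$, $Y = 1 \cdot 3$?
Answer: $- \frac{22717}{16952} \approx -1.3401$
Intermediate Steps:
$a = 14$ ($a = 7 - -7 = 7 + 7 = 14$)
$Y = 3$
$V = -12$ ($V = \left(-4\right) 3 = -12$)
$n{\left(D \right)} = -98$ ($n{\left(D \right)} = 14 \left(0 - 7\right) = 14 \left(-7\right) = -98$)
$\frac{40277 + 5157}{n{\left(V \right)} - 33806} = \frac{40277 + 5157}{-98 - 33806} = \frac{45434}{-33904} = 45434 \left(- \frac{1}{33904}\right) = - \frac{22717}{16952}$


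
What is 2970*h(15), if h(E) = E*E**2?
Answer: 10023750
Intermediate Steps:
h(E) = E**3
2970*h(15) = 2970*15**3 = 2970*3375 = 10023750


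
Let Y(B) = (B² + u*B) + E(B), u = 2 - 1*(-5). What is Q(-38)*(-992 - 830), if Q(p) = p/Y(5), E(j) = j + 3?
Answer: 17309/17 ≈ 1018.2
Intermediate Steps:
E(j) = 3 + j
u = 7 (u = 2 + 5 = 7)
Y(B) = 3 + B² + 8*B (Y(B) = (B² + 7*B) + (3 + B) = 3 + B² + 8*B)
Q(p) = p/68 (Q(p) = p/(3 + 5² + 8*5) = p/(3 + 25 + 40) = p/68)
Q(-38)*(-992 - 830) = ((1/68)*(-38))*(-992 - 830) = -19/34*(-1822) = 17309/17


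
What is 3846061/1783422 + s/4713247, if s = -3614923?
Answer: 11680502263561/8405708391234 ≈ 1.3896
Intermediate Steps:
3846061/1783422 + s/4713247 = 3846061/1783422 - 3614923/4713247 = 11680502263561/8405708391234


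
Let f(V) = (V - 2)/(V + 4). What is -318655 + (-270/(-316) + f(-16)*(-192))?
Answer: -50392859/158 ≈ -3.1894e+5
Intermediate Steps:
f(V) = (-2 + V)/(4 + V)
-318655 + (-270/(-316) + f(-16)*(-192)) = -318655 + (-270/(-316) + ((-2 - 16)/(4 - 16))*(-192)) = -318655 + (-270*(-1/316) + (-18/(-12))*(-192)) = -318655 + (135/158 - 1/12*(-18)*(-192)) = -318655 + (135/158 + (3/2)*(-192)) = -318655 + (135/158 - 288) = -318655 - 45369/158 = -50392859/158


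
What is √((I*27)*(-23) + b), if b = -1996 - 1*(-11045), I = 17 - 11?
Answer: √5323 ≈ 72.959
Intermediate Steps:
I = 6
b = 9049 (b = -1996 + 11045 = 9049)
√((I*27)*(-23) + b) = √((6*27)*(-23) + 9049) = √(162*(-23) + 9049) = √(-3726 + 9049) = √5323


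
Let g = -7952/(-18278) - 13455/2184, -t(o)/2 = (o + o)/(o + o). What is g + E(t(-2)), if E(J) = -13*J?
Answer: 10376085/511784 ≈ 20.274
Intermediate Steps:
t(o) = -2 (t(o) = -2*(o + o)/(o + o) = -2*2*o/(2*o) = -2*2*o*1/(2*o) = -2*1 = -2)
g = -2930299/511784 (g = -7952*(-1/18278) - 13455*1/2184 = 3976/9139 - 345/56 = -2930299/511784 ≈ -5.7257)
g + E(t(-2)) = -2930299/511784 - 13*(-2) = -2930299/511784 + 26 = 10376085/511784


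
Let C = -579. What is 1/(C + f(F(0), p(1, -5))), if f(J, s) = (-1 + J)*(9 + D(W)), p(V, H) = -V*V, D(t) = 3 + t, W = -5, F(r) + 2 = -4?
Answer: -1/628 ≈ -0.0015924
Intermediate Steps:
F(r) = -6 (F(r) = -2 - 4 = -6)
p(V, H) = -V²
f(J, s) = -7 + 7*J (f(J, s) = (-1 + J)*(9 + (3 - 5)) = (-1 + J)*(9 - 2) = (-1 + J)*7 = -7 + 7*J)
1/(C + f(F(0), p(1, -5))) = 1/(-579 + (-7 + 7*(-6))) = 1/(-579 + (-7 - 42)) = 1/(-579 - 49) = 1/(-628) = -1/628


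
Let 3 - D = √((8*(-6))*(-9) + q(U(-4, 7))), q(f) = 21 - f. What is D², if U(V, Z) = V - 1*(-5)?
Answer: 461 - 12*√113 ≈ 333.44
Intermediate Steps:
U(V, Z) = 5 + V (U(V, Z) = V + 5 = 5 + V)
D = 3 - 2*√113 (D = 3 - √((8*(-6))*(-9) + (21 - (5 - 4))) = 3 - √(-48*(-9) + (21 - 1*1)) = 3 - √(432 + (21 - 1)) = 3 - √(432 + 20) = 3 - √452 = 3 - 2*√113 ≈ -18.260)
D² = (3 - 2*√113)²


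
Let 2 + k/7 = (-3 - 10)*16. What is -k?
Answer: 1470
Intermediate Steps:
k = -1470 (k = -14 + 7*((-3 - 10)*16) = -14 + 7*(-13*16) = -14 + 7*(-208) = -14 - 1456 = -1470)
-k = -1*(-1470) = 1470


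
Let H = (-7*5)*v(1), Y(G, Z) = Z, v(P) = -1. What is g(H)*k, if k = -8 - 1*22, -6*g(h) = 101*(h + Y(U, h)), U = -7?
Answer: 35350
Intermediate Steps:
H = 35 (H = -7*5*(-1) = -35*(-1) = 35)
g(h) = -101*h/3 (g(h) = -101*(h + h)/6 = -101*2*h/6 = -101*h/3)
k = -30 (k = -8 - 22 = -30)
g(H)*k = -101/3*35*(-30) = -3535/3*(-30) = 35350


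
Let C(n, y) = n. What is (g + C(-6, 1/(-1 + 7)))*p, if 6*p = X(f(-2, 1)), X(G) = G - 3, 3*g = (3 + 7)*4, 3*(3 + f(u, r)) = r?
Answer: -187/27 ≈ -6.9259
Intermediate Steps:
f(u, r) = -3 + r/3
g = 40/3 (g = ((3 + 7)*4)/3 = (10*4)/3 = (⅓)*40 = 40/3 ≈ 13.333)
X(G) = -3 + G
p = -17/18 (p = (-3 + (-3 + (⅓)*1))/6 = (-3 + (-3 + ⅓))/6 = (-3 - 8/3)/6 = (⅙)*(-17/3) = -17/18 ≈ -0.94444)
(g + C(-6, 1/(-1 + 7)))*p = (40/3 - 6)*(-17/18) = (22/3)*(-17/18) = -187/27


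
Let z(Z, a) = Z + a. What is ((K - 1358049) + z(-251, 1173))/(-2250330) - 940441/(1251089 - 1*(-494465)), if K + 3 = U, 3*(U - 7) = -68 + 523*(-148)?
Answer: 74426518027/982018133205 ≈ 0.075789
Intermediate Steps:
U = -25817 (U = 7 + (-68 + 523*(-148))/3 = 7 + (-68 - 77404)/3 = 7 + (1/3)*(-77472) = 7 - 25824 = -25817)
K = -25820 (K = -3 - 25817 = -25820)
((K - 1358049) + z(-251, 1173))/(-2250330) - 940441/(1251089 - 1*(-494465)) = ((-25820 - 1358049) + (-251 + 1173))/(-2250330) - 940441/(1251089 - 1*(-494465)) = (-1383869 + 922)*(-1/2250330) - 940441/(1251089 + 494465) = -1382947*(-1/2250330) - 940441/1745554 = 1382947/2250330 - 940441*1/1745554 = 1382947/2250330 - 940441/1745554 = 74426518027/982018133205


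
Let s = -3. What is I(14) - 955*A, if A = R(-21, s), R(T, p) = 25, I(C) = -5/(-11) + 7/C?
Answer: -525229/22 ≈ -23874.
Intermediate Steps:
I(C) = 5/11 + 7/C (I(C) = -5*(-1/11) + 7/C = 5/11 + 7/C)
A = 25
I(14) - 955*A = (5/11 + 7/14) - 955*25 = (5/11 + 7*(1/14)) - 23875 = (5/11 + ½) - 23875 = 21/22 - 23875 = -525229/22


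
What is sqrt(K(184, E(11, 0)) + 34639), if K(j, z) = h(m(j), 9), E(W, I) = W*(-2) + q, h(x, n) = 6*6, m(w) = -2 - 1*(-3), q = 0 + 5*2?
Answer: 5*sqrt(1387) ≈ 186.21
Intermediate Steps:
q = 10 (q = 0 + 10 = 10)
m(w) = 1 (m(w) = -2 + 3 = 1)
h(x, n) = 36
E(W, I) = 10 - 2*W (E(W, I) = W*(-2) + 10 = -2*W + 10 = 10 - 2*W)
K(j, z) = 36
sqrt(K(184, E(11, 0)) + 34639) = sqrt(36 + 34639) = sqrt(34675) = 5*sqrt(1387)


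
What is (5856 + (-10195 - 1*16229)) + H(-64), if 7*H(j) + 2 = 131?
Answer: -143847/7 ≈ -20550.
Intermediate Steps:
H(j) = 129/7 (H(j) = -2/7 + (⅐)*131 = -2/7 + 131/7 = 129/7)
(5856 + (-10195 - 1*16229)) + H(-64) = (5856 + (-10195 - 1*16229)) + 129/7 = (5856 + (-10195 - 16229)) + 129/7 = (5856 - 26424) + 129/7 = -20568 + 129/7 = -143847/7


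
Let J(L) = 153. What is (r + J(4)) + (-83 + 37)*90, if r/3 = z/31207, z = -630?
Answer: -124424199/31207 ≈ -3987.1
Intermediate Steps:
r = -1890/31207 (r = 3*(-630/31207) = -1890/31207 ≈ -0.060563)
(r + J(4)) + (-83 + 37)*90 = (-1890/31207 + 153) + (-83 + 37)*90 = 4772781/31207 - 46*90 = 4772781/31207 - 4140 = -124424199/31207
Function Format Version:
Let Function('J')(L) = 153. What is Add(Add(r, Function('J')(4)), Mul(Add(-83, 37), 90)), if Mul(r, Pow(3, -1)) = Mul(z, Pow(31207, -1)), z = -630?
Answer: Rational(-124424199, 31207) ≈ -3987.1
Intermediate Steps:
r = Rational(-1890, 31207) (r = Mul(3, Mul(-630, Pow(31207, -1))) = Mul(3, Mul(-630, Rational(1, 31207))) = Mul(3, Rational(-630, 31207)) = Rational(-1890, 31207) ≈ -0.060563)
Add(Add(r, Function('J')(4)), Mul(Add(-83, 37), 90)) = Add(Add(Rational(-1890, 31207), 153), Mul(Add(-83, 37), 90)) = Add(Rational(4772781, 31207), Mul(-46, 90)) = Add(Rational(4772781, 31207), -4140) = Rational(-124424199, 31207)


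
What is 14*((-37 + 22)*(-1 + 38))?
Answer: -7770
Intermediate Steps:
14*((-37 + 22)*(-1 + 38)) = 14*(-15*37) = 14*(-555) = -7770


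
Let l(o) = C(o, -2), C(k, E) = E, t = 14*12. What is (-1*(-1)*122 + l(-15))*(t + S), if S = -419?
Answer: -30120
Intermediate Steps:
t = 168
l(o) = -2
(-1*(-1)*122 + l(-15))*(t + S) = (-1*(-1)*122 - 2)*(168 - 419) = (1*122 - 2)*(-251) = (122 - 2)*(-251) = 120*(-251) = -30120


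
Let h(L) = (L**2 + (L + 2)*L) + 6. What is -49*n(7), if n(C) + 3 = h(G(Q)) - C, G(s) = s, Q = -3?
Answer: -392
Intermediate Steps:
h(L) = 6 + L**2 + L*(2 + L) (h(L) = (L**2 + (2 + L)*L) + 6 = (L**2 + L*(2 + L)) + 6 = 6 + L**2 + L*(2 + L))
n(C) = 15 - C (n(C) = -3 + ((6 + 2*(-3) + 2*(-3)**2) - C) = -3 + ((6 - 6 + 2*9) - C) = -3 + ((6 - 6 + 18) - C) = -3 + (18 - C) = 15 - C)
-49*n(7) = -49*(15 - 1*7) = -49*(15 - 7) = -49*8 = -392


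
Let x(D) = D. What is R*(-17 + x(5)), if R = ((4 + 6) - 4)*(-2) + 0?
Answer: 144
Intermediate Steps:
R = -12 (R = (10 - 4)*(-2) + 0 = 6*(-2) + 0 = -12 + 0 = -12)
R*(-17 + x(5)) = -12*(-17 + 5) = -12*(-12) = 144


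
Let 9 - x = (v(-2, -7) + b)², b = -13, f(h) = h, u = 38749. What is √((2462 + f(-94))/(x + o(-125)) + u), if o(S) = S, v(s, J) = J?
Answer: √644745741/129 ≈ 196.84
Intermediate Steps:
x = -391 (x = 9 - (-7 - 13)² = 9 - 1*(-20)² = 9 - 1*400 = 9 - 400 = -391)
√((2462 + f(-94))/(x + o(-125)) + u) = √((2462 - 94)/(-391 - 125) + 38749) = √(2368/(-516) + 38749) = √(2368*(-1/516) + 38749) = √(-592/129 + 38749) = √(4998029/129) = √644745741/129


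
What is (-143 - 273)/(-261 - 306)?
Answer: 416/567 ≈ 0.73369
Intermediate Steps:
(-143 - 273)/(-261 - 306) = -416/(-567) = -416*(-1/567) = 416/567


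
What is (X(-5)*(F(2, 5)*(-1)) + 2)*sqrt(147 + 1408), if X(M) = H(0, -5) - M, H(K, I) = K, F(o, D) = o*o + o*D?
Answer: -68*sqrt(1555) ≈ -2681.5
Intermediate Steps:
F(o, D) = o**2 + D*o
X(M) = -M (X(M) = 0 - M = -M)
(X(-5)*(F(2, 5)*(-1)) + 2)*sqrt(147 + 1408) = ((-1*(-5))*((2*(5 + 2))*(-1)) + 2)*sqrt(147 + 1408) = (5*((2*7)*(-1)) + 2)*sqrt(1555) = (5*(14*(-1)) + 2)*sqrt(1555) = (5*(-14) + 2)*sqrt(1555) = (-70 + 2)*sqrt(1555) = -68*sqrt(1555)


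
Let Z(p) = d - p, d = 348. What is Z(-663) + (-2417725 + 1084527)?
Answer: -1332187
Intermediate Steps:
Z(p) = 348 - p
Z(-663) + (-2417725 + 1084527) = (348 - 1*(-663)) + (-2417725 + 1084527) = (348 + 663) - 1333198 = 1011 - 1333198 = -1332187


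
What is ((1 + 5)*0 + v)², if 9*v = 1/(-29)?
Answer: 1/68121 ≈ 1.4680e-5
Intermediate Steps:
v = -1/261 (v = (⅑)/(-29) = (⅑)*(-1/29) = -1/261 ≈ -0.0038314)
((1 + 5)*0 + v)² = ((1 + 5)*0 - 1/261)² = (6*0 - 1/261)² = (0 - 1/261)² = (-1/261)² = 1/68121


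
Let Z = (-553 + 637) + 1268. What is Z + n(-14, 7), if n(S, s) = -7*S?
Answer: 1450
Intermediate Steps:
Z = 1352 (Z = 84 + 1268 = 1352)
Z + n(-14, 7) = 1352 - 7*(-14) = 1352 + 98 = 1450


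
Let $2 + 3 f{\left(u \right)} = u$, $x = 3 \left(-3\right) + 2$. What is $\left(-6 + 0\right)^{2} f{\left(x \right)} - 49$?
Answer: $-157$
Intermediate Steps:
$x = -7$ ($x = -9 + 2 = -7$)
$f{\left(u \right)} = - \frac{2}{3} + \frac{u}{3}$
$\left(-6 + 0\right)^{2} f{\left(x \right)} - 49 = \left(-6 + 0\right)^{2} \left(- \frac{2}{3} + \frac{1}{3} \left(-7\right)\right) - 49 = \left(-6\right)^{2} \left(- \frac{2}{3} - \frac{7}{3}\right) - 49 = 36 \left(-3\right) - 49 = -108 - 49 = -157$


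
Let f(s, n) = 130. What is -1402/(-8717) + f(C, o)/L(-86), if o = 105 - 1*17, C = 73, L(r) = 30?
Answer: 117527/26151 ≈ 4.4942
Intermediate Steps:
o = 88 (o = 105 - 17 = 88)
-1402/(-8717) + f(C, o)/L(-86) = -1402/(-8717) + 130/30 = -1402*(-1/8717) + 130*(1/30) = 1402/8717 + 13/3 = 117527/26151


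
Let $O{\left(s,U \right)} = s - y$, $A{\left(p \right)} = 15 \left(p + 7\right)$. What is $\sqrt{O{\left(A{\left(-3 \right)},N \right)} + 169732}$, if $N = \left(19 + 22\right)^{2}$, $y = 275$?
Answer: $\sqrt{169517} \approx 411.72$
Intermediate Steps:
$A{\left(p \right)} = 105 + 15 p$ ($A{\left(p \right)} = 15 \left(7 + p\right) = 105 + 15 p$)
$N = 1681$ ($N = 41^{2} = 1681$)
$O{\left(s,U \right)} = -275 + s$ ($O{\left(s,U \right)} = s - 275 = -275 + s$)
$\sqrt{O{\left(A{\left(-3 \right)},N \right)} + 169732} = \sqrt{\left(-275 + \left(105 + 15 \left(-3\right)\right)\right) + 169732} = \sqrt{\left(-275 + \left(105 - 45\right)\right) + 169732} = \sqrt{\left(-275 + 60\right) + 169732} = \sqrt{-215 + 169732} = \sqrt{169517}$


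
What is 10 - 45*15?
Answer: -665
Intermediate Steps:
10 - 45*15 = 10 - 675 = -665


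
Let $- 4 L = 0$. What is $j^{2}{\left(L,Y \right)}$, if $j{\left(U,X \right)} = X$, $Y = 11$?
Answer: $121$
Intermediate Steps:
$L = 0$ ($L = \left(- \frac{1}{4}\right) 0 = 0$)
$j^{2}{\left(L,Y \right)} = 11^{2} = 121$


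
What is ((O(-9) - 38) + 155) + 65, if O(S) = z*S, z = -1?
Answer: 191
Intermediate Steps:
O(S) = -S
((O(-9) - 38) + 155) + 65 = ((-1*(-9) - 38) + 155) + 65 = ((9 - 38) + 155) + 65 = (-29 + 155) + 65 = 126 + 65 = 191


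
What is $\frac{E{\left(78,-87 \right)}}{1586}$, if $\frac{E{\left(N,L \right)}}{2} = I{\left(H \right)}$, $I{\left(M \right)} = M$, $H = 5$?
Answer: $\frac{5}{793} \approx 0.0063052$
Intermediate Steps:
$E{\left(N,L \right)} = 10$ ($E{\left(N,L \right)} = 2 \cdot 5 = 10$)
$\frac{E{\left(78,-87 \right)}}{1586} = \frac{10}{1586} = 10 \cdot \frac{1}{1586} = \frac{5}{793}$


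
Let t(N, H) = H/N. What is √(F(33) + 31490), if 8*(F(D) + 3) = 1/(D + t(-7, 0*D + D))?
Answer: √548629565/132 ≈ 177.45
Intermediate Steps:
F(D) = -3 + 7/(48*D) (F(D) = -3 + 1/(8*(D + (0*D + D)/(-7))) = -3 + 1/(8*(D + (0 + D)*(-⅐))) = -3 + 1/(8*(D + D*(-⅐))) = -3 + 1/(8*(D - D/7)) = -3 + 1/(8*((6*D/7))) = -3 + (7/(6*D))/8 = -3 + 7/(48*D))
√(F(33) + 31490) = √((-3 + (7/48)/33) + 31490) = √((-3 + (7/48)*(1/33)) + 31490) = √((-3 + 7/1584) + 31490) = √(-4745/1584 + 31490) = √(49875415/1584) = √548629565/132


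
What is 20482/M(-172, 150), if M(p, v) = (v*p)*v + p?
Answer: -10241/1935086 ≈ -0.0052923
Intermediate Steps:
M(p, v) = p + p*v² (M(p, v) = (p*v)*v + p = p*v² + p = p + p*v²)
20482/M(-172, 150) = 20482/((-172*(1 + 150²))) = 20482/((-172*(1 + 22500))) = 20482/((-172*22501)) = 20482/(-3870172) = 20482*(-1/3870172) = -10241/1935086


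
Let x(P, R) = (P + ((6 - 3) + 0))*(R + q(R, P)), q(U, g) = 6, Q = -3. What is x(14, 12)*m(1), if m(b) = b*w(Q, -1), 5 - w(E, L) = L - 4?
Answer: 3060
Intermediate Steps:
w(E, L) = 9 - L (w(E, L) = 5 - (L - 4) = 5 - (-4 + L) = 5 + (4 - L) = 9 - L)
x(P, R) = (3 + P)*(6 + R) (x(P, R) = (P + ((6 - 3) + 0))*(R + 6) = (P + (3 + 0))*(6 + R) = (P + 3)*(6 + R) = (3 + P)*(6 + R))
m(b) = 10*b (m(b) = b*(9 - 1*(-1)) = b*(9 + 1) = b*10 = 10*b)
x(14, 12)*m(1) = (18 + 3*12 + 6*14 + 14*12)*(10*1) = (18 + 36 + 84 + 168)*10 = 306*10 = 3060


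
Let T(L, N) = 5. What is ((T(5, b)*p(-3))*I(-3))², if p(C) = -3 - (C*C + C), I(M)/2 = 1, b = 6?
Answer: 8100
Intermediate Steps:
I(M) = 2 (I(M) = 2*1 = 2)
p(C) = -3 - C - C² (p(C) = -3 - (C² + C) = -3 - (C + C²) = -3 + (-C - C²) = -3 - C - C²)
((T(5, b)*p(-3))*I(-3))² = ((5*(-3 - 1*(-3) - 1*(-3)²))*2)² = ((5*(-3 + 3 - 1*9))*2)² = ((5*(-3 + 3 - 9))*2)² = ((5*(-9))*2)² = (-45*2)² = (-90)² = 8100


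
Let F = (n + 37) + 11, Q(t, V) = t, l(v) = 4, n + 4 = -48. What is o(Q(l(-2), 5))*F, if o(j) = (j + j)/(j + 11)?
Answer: -32/15 ≈ -2.1333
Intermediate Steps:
n = -52 (n = -4 - 48 = -52)
o(j) = 2*j/(11 + j) (o(j) = (2*j)/(11 + j) = 2*j/(11 + j))
F = -4 (F = (-52 + 37) + 11 = -15 + 11 = -4)
o(Q(l(-2), 5))*F = (2*4/(11 + 4))*(-4) = (2*4/15)*(-4) = (2*4*(1/15))*(-4) = (8/15)*(-4) = -32/15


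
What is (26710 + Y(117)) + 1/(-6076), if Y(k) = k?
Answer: 163000851/6076 ≈ 26827.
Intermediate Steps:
(26710 + Y(117)) + 1/(-6076) = (26710 + 117) + 1/(-6076) = 26827 - 1/6076 = 163000851/6076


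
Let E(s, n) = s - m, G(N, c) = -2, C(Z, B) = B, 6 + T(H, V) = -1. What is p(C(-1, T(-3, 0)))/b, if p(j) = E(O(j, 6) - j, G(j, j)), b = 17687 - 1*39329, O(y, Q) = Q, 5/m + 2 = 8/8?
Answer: -3/3607 ≈ -0.00083172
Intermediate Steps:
T(H, V) = -7 (T(H, V) = -6 - 1 = -7)
m = -5 (m = 5/(-2 + 8/8) = 5/(-2 + 8*(⅛)) = 5/(-2 + 1) = 5/(-1) = 5*(-1) = -5)
b = -21642 (b = 17687 - 39329 = -21642)
E(s, n) = 5 + s (E(s, n) = s - 1*(-5) = s + 5 = 5 + s)
p(j) = 11 - j (p(j) = 5 + (6 - j) = 11 - j)
p(C(-1, T(-3, 0)))/b = (11 - 1*(-7))/(-21642) = (11 + 7)*(-1/21642) = 18*(-1/21642) = -3/3607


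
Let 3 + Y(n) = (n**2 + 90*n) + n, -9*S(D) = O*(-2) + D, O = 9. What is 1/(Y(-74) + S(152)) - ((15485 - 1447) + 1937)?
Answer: -183440934/11483 ≈ -15975.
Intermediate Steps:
S(D) = 2 - D/9 (S(D) = -(9*(-2) + D)/9 = -(-18 + D)/9 = 2 - D/9)
Y(n) = -3 + n**2 + 91*n (Y(n) = -3 + ((n**2 + 90*n) + n) = -3 + (n**2 + 91*n) = -3 + n**2 + 91*n)
1/(Y(-74) + S(152)) - ((15485 - 1447) + 1937) = 1/((-3 + (-74)**2 + 91*(-74)) + (2 - 1/9*152)) - ((15485 - 1447) + 1937) = 1/((-3 + 5476 - 6734) + (2 - 152/9)) - (14038 + 1937) = 1/(-1261 - 134/9) - 1*15975 = 1/(-11483/9) - 15975 = -9/11483 - 15975 = -183440934/11483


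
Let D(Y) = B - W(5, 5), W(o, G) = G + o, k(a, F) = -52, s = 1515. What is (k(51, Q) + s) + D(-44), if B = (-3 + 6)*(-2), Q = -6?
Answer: 1447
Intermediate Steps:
B = -6 (B = 3*(-2) = -6)
D(Y) = -16 (D(Y) = -6 - (5 + 5) = -6 - 1*10 = -6 - 10 = -16)
(k(51, Q) + s) + D(-44) = (-52 + 1515) - 16 = 1463 - 16 = 1447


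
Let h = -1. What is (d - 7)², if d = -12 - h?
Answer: 324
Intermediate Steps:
d = -11 (d = -12 - 1*(-1) = -12 + 1 = -11)
(d - 7)² = (-11 - 7)² = (-18)² = 324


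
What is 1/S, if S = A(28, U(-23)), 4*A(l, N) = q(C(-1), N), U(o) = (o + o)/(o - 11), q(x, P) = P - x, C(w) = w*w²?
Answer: 17/10 ≈ 1.7000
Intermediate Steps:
C(w) = w³
U(o) = 2*o/(-11 + o) (U(o) = (2*o)/(-11 + o) = 2*o/(-11 + o))
A(l, N) = ¼ + N/4 (A(l, N) = (N - 1*(-1)³)/4 = (N - 1*(-1))/4 = (N + 1)/4 = (1 + N)/4 = ¼ + N/4)
S = 10/17 (S = ¼ + (2*(-23)/(-11 - 23))/4 = ¼ + (2*(-23)/(-34))/4 = ¼ + (2*(-23)*(-1/34))/4 = ¼ + (¼)*(23/17) = ¼ + 23/68 = 10/17 ≈ 0.58823)
1/S = 1/(10/17) = 17/10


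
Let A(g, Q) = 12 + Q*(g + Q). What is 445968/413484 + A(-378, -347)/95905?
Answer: 12233146679/3304598585 ≈ 3.7019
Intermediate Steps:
A(g, Q) = 12 + Q*(Q + g)
445968/413484 + A(-378, -347)/95905 = 445968/413484 + (12 + (-347)**2 - 347*(-378))/95905 = 445968*(1/413484) + (12 + 120409 + 131166)*(1/95905) = 37164/34457 + 251587*(1/95905) = 37164/34457 + 251587/95905 = 12233146679/3304598585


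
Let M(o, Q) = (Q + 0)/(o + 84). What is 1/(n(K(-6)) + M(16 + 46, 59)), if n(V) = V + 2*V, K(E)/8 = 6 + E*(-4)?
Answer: 146/105179 ≈ 0.0013881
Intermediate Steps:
K(E) = 48 - 32*E (K(E) = 8*(6 + E*(-4)) = 8*(6 - 4*E) = 48 - 32*E)
M(o, Q) = Q/(84 + o)
n(V) = 3*V
1/(n(K(-6)) + M(16 + 46, 59)) = 1/(3*(48 - 32*(-6)) + 59/(84 + (16 + 46))) = 1/(3*(48 + 192) + 59/(84 + 62)) = 1/(3*240 + 59/146) = 1/(720 + 59*(1/146)) = 1/(720 + 59/146) = 1/(105179/146) = 146/105179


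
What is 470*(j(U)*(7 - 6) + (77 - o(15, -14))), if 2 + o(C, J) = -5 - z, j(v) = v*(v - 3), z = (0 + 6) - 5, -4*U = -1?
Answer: 317015/8 ≈ 39627.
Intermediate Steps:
U = ¼ (U = -¼*(-1) = ¼ ≈ 0.25000)
z = 1 (z = 6 - 5 = 1)
j(v) = v*(-3 + v)
o(C, J) = -8 (o(C, J) = -2 + (-5 - 1*1) = -2 + (-5 - 1) = -2 - 6 = -8)
470*(j(U)*(7 - 6) + (77 - o(15, -14))) = 470*(((-3 + ¼)/4)*(7 - 6) + (77 - 1*(-8))) = 470*(((¼)*(-11/4))*1 + (77 + 8)) = 470*(-11/16*1 + 85) = 470*(-11/16 + 85) = 470*(1349/16) = 317015/8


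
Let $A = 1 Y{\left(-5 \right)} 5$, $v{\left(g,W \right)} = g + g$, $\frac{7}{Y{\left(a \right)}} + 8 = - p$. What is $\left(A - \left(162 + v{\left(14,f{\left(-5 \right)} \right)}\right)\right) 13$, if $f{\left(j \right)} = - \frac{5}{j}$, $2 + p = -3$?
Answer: $- \frac{7865}{3} \approx -2621.7$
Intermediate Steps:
$p = -5$ ($p = -2 - 3 = -5$)
$Y{\left(a \right)} = - \frac{7}{3}$ ($Y{\left(a \right)} = \frac{7}{-8 - -5} = \frac{7}{-8 + 5} = \frac{7}{-3} = 7 \left(- \frac{1}{3}\right) = - \frac{7}{3}$)
$v{\left(g,W \right)} = 2 g$
$A = - \frac{35}{3}$ ($A = 1 \left(- \frac{7}{3}\right) 5 = \left(- \frac{7}{3}\right) 5 = - \frac{35}{3} \approx -11.667$)
$\left(A - \left(162 + v{\left(14,f{\left(-5 \right)} \right)}\right)\right) 13 = \left(- \frac{35}{3} - \left(162 + 2 \cdot 14\right)\right) 13 = \left(- \frac{35}{3} - 190\right) 13 = \left(- \frac{605}{3}\right) 13 = - \frac{7865}{3}$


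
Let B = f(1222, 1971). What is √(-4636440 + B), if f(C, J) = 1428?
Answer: 2*I*√1158753 ≈ 2152.9*I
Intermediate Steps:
B = 1428
√(-4636440 + B) = √(-4636440 + 1428) = √(-4635012) = 2*I*√1158753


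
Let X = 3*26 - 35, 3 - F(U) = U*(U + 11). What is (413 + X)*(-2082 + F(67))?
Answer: -3331080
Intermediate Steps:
F(U) = 3 - U*(11 + U) (F(U) = 3 - U*(U + 11) = 3 - U*(11 + U))
X = 43 (X = 78 - 35 = 43)
(413 + X)*(-2082 + F(67)) = (413 + 43)*(-2082 + (3 - 1*67² - 11*67)) = 456*(-2082 + (3 - 1*4489 - 737)) = 456*(-2082 + (3 - 4489 - 737)) = 456*(-2082 - 5223) = 456*(-7305) = -3331080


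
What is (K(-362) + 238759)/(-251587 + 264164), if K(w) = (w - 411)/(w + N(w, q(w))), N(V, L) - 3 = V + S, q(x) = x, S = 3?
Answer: 171429735/9030286 ≈ 18.984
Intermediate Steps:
N(V, L) = 6 + V (N(V, L) = 3 + (V + 3) = 3 + (3 + V) = 6 + V)
K(w) = (-411 + w)/(6 + 2*w) (K(w) = (w - 411)/(w + (6 + w)) = (-411 + w)/(6 + 2*w))
(K(-362) + 238759)/(-251587 + 264164) = ((-411 - 362)/(2*(3 - 362)) + 238759)/(-251587 + 264164) = ((1/2)*(-773)/(-359) + 238759)/12577 = ((1/2)*(-1/359)*(-773) + 238759)*(1/12577) = (773/718 + 238759)*(1/12577) = (171429735/718)*(1/12577) = 171429735/9030286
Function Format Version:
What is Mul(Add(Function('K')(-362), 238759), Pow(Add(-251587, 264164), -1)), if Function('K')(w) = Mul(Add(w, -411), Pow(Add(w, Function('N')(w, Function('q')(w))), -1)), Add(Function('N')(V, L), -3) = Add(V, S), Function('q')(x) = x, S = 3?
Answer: Rational(171429735, 9030286) ≈ 18.984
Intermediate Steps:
Function('N')(V, L) = Add(6, V) (Function('N')(V, L) = Add(3, Add(V, 3)) = Add(3, Add(3, V)) = Add(6, V))
Function('K')(w) = Mul(Pow(Add(6, Mul(2, w)), -1), Add(-411, w)) (Function('K')(w) = Mul(Add(w, -411), Pow(Add(w, Add(6, w)), -1)) = Mul(Add(-411, w), Pow(Add(6, Mul(2, w)), -1)) = Mul(Pow(Add(6, Mul(2, w)), -1), Add(-411, w)))
Mul(Add(Function('K')(-362), 238759), Pow(Add(-251587, 264164), -1)) = Mul(Add(Mul(Rational(1, 2), Pow(Add(3, -362), -1), Add(-411, -362)), 238759), Pow(Add(-251587, 264164), -1)) = Mul(Add(Mul(Rational(1, 2), Pow(-359, -1), -773), 238759), Pow(12577, -1)) = Mul(Add(Mul(Rational(1, 2), Rational(-1, 359), -773), 238759), Rational(1, 12577)) = Mul(Add(Rational(773, 718), 238759), Rational(1, 12577)) = Mul(Rational(171429735, 718), Rational(1, 12577)) = Rational(171429735, 9030286)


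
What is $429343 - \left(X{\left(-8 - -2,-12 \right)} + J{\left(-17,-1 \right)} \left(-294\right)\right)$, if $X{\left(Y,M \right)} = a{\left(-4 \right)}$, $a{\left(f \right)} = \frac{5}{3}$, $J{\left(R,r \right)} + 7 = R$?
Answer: $\frac{1266856}{3} \approx 4.2229 \cdot 10^{5}$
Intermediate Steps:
$J{\left(R,r \right)} = -7 + R$
$a{\left(f \right)} = \frac{5}{3}$ ($a{\left(f \right)} = 5 \cdot \frac{1}{3} = \frac{5}{3}$)
$X{\left(Y,M \right)} = \frac{5}{3}$
$429343 - \left(X{\left(-8 - -2,-12 \right)} + J{\left(-17,-1 \right)} \left(-294\right)\right) = 429343 - \left(\frac{5}{3} + \left(-7 - 17\right) \left(-294\right)\right) = 429343 - \left(\frac{5}{3} - -7056\right) = 429343 - \left(\frac{5}{3} + 7056\right) = 429343 - \frac{21173}{3} = \frac{1266856}{3}$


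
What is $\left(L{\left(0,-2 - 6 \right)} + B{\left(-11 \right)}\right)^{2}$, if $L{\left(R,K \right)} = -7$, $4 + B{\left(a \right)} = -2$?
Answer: $169$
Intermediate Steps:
$B{\left(a \right)} = -6$ ($B{\left(a \right)} = -4 - 2 = -6$)
$\left(L{\left(0,-2 - 6 \right)} + B{\left(-11 \right)}\right)^{2} = \left(-7 - 6\right)^{2} = \left(-13\right)^{2} = 169$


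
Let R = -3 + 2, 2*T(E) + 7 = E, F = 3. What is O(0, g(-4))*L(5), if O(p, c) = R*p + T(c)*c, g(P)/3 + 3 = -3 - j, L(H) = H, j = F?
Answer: 2295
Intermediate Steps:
j = 3
T(E) = -7/2 + E/2
R = -1
g(P) = -27 (g(P) = -9 + 3*(-3 - 1*3) = -9 + 3*(-3 - 3) = -9 + 3*(-6) = -9 - 18 = -27)
O(p, c) = -p + c*(-7/2 + c/2) (O(p, c) = -p + (-7/2 + c/2)*c = -p + c*(-7/2 + c/2))
O(0, g(-4))*L(5) = (-1*0 + (½)*(-27)*(-7 - 27))*5 = (0 + (½)*(-27)*(-34))*5 = (0 + 459)*5 = 459*5 = 2295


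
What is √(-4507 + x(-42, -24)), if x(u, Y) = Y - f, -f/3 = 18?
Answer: 11*I*√37 ≈ 66.91*I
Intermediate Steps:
f = -54 (f = -3*18 = -54)
x(u, Y) = 54 + Y (x(u, Y) = Y - 1*(-54) = Y + 54 = 54 + Y)
√(-4507 + x(-42, -24)) = √(-4507 + (54 - 24)) = √(-4507 + 30) = √(-4477) = 11*I*√37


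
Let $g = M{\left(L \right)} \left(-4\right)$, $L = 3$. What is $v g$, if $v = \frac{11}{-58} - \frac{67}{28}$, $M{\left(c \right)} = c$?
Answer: $\frac{6291}{203} \approx 30.99$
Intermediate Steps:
$v = - \frac{2097}{812}$ ($v = 11 \left(- \frac{1}{58}\right) - \frac{67}{28} = - \frac{11}{58} - \frac{67}{28} = - \frac{2097}{812} \approx -2.5825$)
$g = -12$ ($g = 3 \left(-4\right) = -12$)
$v g = \left(- \frac{2097}{812}\right) \left(-12\right) = \frac{6291}{203}$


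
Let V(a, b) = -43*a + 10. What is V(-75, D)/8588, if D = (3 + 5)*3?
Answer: 3235/8588 ≈ 0.37669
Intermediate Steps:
D = 24 (D = 8*3 = 24)
V(a, b) = 10 - 43*a
V(-75, D)/8588 = (10 - 43*(-75))/8588 = (10 + 3225)*(1/8588) = 3235*(1/8588) = 3235/8588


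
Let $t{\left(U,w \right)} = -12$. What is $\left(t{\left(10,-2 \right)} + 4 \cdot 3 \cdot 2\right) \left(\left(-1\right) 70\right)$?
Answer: $-840$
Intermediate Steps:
$\left(t{\left(10,-2 \right)} + 4 \cdot 3 \cdot 2\right) \left(\left(-1\right) 70\right) = \left(-12 + 4 \cdot 3 \cdot 2\right) \left(\left(-1\right) 70\right) = \left(-12 + 12 \cdot 2\right) \left(-70\right) = \left(-12 + 24\right) \left(-70\right) = 12 \left(-70\right) = -840$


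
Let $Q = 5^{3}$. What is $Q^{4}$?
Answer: $244140625$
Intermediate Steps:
$Q = 125$
$Q^{4} = 125^{4} = 244140625$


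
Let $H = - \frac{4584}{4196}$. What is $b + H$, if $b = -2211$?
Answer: $- \frac{2320485}{1049} \approx -2212.1$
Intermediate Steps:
$H = - \frac{1146}{1049}$ ($H = \left(-4584\right) \frac{1}{4196} = - \frac{1146}{1049} \approx -1.0925$)
$b + H = -2211 - \frac{1146}{1049} = - \frac{2320485}{1049}$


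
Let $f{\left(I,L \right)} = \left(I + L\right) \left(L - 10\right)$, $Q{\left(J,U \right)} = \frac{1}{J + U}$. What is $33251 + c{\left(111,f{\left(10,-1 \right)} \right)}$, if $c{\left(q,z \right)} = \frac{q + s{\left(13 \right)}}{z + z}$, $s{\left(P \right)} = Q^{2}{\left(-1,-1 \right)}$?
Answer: $\frac{26334347}{792} \approx 33250.0$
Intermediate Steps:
$f{\left(I,L \right)} = \left(-10 + L\right) \left(I + L\right)$ ($f{\left(I,L \right)} = \left(I + L\right) \left(-10 + L\right) = \left(-10 + L\right) \left(I + L\right)$)
$s{\left(P \right)} = \frac{1}{4}$ ($s{\left(P \right)} = \left(\frac{1}{-1 - 1}\right)^{2} = \left(\frac{1}{-2}\right)^{2} = \left(- \frac{1}{2}\right)^{2} = \frac{1}{4}$)
$c{\left(q,z \right)} = \frac{\frac{1}{4} + q}{2 z}$ ($c{\left(q,z \right)} = \frac{q + \frac{1}{4}}{z + z} = \frac{\frac{1}{4} + q}{2 z}$)
$33251 + c{\left(111,f{\left(10,-1 \right)} \right)} = 33251 + \frac{1 + 4 \cdot 111}{8 \left(\left(-1\right)^{2} - 100 - -10 + 10 \left(-1\right)\right)} = 33251 + \frac{1 + 444}{8 \left(1 - 100 + 10 - 10\right)} = 33251 + \frac{1}{8} \frac{1}{-99} \cdot 445 = 33251 + \frac{1}{8} \left(- \frac{1}{99}\right) 445 = 33251 - \frac{445}{792} = \frac{26334347}{792}$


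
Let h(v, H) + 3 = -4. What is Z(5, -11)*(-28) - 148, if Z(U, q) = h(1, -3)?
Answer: 48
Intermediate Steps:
h(v, H) = -7 (h(v, H) = -3 - 4 = -7)
Z(U, q) = -7
Z(5, -11)*(-28) - 148 = -7*(-28) - 148 = 196 - 148 = 48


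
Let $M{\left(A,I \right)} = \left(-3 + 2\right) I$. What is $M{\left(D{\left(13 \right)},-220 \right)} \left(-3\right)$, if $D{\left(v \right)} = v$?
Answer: $-660$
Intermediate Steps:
$M{\left(A,I \right)} = - I$
$M{\left(D{\left(13 \right)},-220 \right)} \left(-3\right) = \left(-1\right) \left(-220\right) \left(-3\right) = 220 \left(-3\right) = -660$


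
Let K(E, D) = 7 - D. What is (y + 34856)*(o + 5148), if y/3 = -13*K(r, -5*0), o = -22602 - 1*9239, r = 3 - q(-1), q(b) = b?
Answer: -923124019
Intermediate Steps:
r = 4 (r = 3 - 1*(-1) = 3 + 1 = 4)
o = -31841 (o = -22602 - 9239 = -31841)
y = -273 (y = 3*(-13*(7 - (-5)*0)) = 3*(-13*(7 - 1*0)) = 3*(-13*(7 + 0)) = 3*(-13*7) = 3*(-91) = -273)
(y + 34856)*(o + 5148) = (-273 + 34856)*(-31841 + 5148) = 34583*(-26693) = -923124019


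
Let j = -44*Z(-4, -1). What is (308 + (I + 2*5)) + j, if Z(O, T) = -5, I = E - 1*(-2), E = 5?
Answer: 545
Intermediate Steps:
I = 7 (I = 5 - 1*(-2) = 5 + 2 = 7)
j = 220 (j = -44*(-5) = 220)
(308 + (I + 2*5)) + j = (308 + (7 + 2*5)) + 220 = (308 + (7 + 10)) + 220 = (308 + 17) + 220 = 325 + 220 = 545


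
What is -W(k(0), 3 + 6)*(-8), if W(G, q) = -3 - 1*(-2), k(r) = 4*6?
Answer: -8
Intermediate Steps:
k(r) = 24
W(G, q) = -1 (W(G, q) = -3 + 2 = -1)
-W(k(0), 3 + 6)*(-8) = -1*(-1)*(-8) = 1*(-8) = -8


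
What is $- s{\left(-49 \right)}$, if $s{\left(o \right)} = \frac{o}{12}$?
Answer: $\frac{49}{12} \approx 4.0833$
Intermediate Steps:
$s{\left(o \right)} = \frac{o}{12}$ ($s{\left(o \right)} = o \frac{1}{12} = \frac{o}{12}$)
$- s{\left(-49 \right)} = - \frac{-49}{12} = \left(-1\right) \left(- \frac{49}{12}\right) = \frac{49}{12}$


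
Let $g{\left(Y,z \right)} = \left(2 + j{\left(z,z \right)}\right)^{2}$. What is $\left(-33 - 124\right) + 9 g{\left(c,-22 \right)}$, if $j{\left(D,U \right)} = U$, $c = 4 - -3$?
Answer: $3443$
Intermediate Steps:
$c = 7$ ($c = 4 + 3 = 7$)
$g{\left(Y,z \right)} = \left(2 + z\right)^{2}$
$\left(-33 - 124\right) + 9 g{\left(c,-22 \right)} = \left(-33 - 124\right) + 9 \left(2 - 22\right)^{2} = \left(-33 - 124\right) + 9 \left(-20\right)^{2} = -157 + 9 \cdot 400 = -157 + 3600 = 3443$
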